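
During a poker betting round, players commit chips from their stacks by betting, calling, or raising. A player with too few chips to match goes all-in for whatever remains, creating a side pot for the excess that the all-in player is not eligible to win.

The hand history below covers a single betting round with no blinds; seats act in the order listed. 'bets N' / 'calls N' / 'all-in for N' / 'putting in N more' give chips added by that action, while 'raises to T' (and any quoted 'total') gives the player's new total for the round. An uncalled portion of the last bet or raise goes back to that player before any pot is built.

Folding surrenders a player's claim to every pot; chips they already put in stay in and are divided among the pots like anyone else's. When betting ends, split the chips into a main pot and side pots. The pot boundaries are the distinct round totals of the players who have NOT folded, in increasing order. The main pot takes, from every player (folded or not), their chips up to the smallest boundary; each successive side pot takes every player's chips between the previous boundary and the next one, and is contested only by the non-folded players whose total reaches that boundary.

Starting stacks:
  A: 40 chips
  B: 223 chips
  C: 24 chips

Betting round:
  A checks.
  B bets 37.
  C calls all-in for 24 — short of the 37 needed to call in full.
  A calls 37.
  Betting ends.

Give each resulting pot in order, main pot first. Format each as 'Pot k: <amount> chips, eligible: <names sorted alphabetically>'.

Contributions: A=37, B=37, C=24
Pot levels (distinct totals of non-folded players): 24, 37
Layer 1-24: 24 each from A, B, C = 24*3 = 72 chips; eligible A, B, C
Layer 25-37: 13 each from A, B = 13*2 = 26 chips; eligible A, B

Pot 1: 72 chips, eligible: A, B, C
Pot 2: 26 chips, eligible: A, B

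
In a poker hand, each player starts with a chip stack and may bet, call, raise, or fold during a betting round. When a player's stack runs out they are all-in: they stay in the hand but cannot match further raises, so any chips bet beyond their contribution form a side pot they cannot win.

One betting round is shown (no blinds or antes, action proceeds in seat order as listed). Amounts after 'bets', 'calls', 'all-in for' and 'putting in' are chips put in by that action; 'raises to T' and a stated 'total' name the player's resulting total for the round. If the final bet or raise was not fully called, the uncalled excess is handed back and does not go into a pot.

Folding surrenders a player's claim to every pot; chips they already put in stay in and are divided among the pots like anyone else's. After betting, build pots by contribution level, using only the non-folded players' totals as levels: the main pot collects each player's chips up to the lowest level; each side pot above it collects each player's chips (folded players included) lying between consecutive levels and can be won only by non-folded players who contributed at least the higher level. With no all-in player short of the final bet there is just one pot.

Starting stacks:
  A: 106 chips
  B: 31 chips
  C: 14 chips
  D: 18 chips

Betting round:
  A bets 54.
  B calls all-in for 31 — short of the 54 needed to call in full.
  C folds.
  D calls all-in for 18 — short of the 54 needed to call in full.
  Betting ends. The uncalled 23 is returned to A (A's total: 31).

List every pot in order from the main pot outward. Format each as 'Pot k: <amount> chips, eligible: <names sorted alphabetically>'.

Contributions (after 23 returned to A): A=31, B=31, D=18
Folded: C
Pot levels (distinct totals of non-folded players): 18, 31
Layer 1-18: 18 each from A, B, D = 18*3 = 54 chips; eligible A, B, D
Layer 19-31: 13 each from A, B = 13*2 = 26 chips; eligible A, B

Pot 1: 54 chips, eligible: A, B, D
Pot 2: 26 chips, eligible: A, B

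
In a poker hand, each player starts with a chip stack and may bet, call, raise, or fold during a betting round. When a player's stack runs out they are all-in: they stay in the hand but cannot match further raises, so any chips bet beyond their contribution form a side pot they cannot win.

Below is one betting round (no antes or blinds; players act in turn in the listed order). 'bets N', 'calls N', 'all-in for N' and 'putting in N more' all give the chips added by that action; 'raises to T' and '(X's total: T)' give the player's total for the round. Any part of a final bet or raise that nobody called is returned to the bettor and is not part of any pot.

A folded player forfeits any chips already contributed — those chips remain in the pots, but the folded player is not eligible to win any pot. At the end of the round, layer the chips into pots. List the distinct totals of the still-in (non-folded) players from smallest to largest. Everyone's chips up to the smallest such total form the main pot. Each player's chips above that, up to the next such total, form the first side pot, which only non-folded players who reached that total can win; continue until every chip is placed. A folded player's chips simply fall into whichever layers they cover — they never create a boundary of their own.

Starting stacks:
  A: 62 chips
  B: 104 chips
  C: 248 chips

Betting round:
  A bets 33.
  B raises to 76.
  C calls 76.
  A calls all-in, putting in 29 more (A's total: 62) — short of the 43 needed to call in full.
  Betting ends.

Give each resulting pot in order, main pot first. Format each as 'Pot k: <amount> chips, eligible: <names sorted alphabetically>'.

Pot 1: 186 chips, eligible: A, B, C
Pot 2: 28 chips, eligible: B, C

Derivation:
Contributions: A=62, B=76, C=76
Pot levels (distinct totals of non-folded players): 62, 76
Layer 1-62: 62 each from A, B, C = 62*3 = 186 chips; eligible A, B, C
Layer 63-76: 14 each from B, C = 14*2 = 28 chips; eligible B, C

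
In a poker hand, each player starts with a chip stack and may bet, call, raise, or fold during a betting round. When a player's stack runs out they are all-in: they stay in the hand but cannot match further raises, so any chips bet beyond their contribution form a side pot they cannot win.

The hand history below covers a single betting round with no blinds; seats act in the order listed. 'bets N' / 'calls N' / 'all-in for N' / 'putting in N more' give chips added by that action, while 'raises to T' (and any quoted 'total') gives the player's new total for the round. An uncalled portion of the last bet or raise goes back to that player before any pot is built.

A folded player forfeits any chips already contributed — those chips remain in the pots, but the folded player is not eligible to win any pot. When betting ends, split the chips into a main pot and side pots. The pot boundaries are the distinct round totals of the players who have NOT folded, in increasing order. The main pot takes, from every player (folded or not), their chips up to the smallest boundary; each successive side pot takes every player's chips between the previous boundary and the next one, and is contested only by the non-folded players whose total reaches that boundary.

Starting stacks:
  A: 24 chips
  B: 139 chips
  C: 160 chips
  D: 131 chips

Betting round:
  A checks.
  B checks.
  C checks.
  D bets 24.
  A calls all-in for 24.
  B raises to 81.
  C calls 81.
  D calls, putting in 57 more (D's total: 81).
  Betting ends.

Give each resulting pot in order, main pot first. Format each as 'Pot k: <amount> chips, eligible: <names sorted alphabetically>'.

Pot 1: 96 chips, eligible: A, B, C, D
Pot 2: 171 chips, eligible: B, C, D

Derivation:
Contributions: A=24, B=81, C=81, D=81
Pot levels (distinct totals of non-folded players): 24, 81
Layer 1-24: 24 each from A, B, C, D = 24*4 = 96 chips; eligible A, B, C, D
Layer 25-81: 57 each from B, C, D = 57*3 = 171 chips; eligible B, C, D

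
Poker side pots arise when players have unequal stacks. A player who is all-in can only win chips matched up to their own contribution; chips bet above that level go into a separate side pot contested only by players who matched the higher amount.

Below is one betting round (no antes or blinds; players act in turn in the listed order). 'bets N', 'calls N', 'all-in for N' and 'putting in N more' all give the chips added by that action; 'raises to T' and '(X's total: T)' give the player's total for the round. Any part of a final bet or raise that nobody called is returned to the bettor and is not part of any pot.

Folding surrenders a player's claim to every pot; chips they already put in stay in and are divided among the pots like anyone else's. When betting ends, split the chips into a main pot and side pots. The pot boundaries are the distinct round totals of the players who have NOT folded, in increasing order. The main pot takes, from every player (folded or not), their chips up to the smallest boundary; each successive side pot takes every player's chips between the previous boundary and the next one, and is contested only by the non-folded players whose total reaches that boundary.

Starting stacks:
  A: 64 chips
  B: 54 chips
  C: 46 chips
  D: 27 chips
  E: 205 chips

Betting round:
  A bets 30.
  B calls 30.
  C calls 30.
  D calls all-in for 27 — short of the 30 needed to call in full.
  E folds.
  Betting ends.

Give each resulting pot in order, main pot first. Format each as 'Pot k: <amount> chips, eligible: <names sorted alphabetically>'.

Contributions: A=30, B=30, C=30, D=27
Folded: E
Pot levels (distinct totals of non-folded players): 27, 30
Layer 1-27: 27 each from A, B, C, D = 27*4 = 108 chips; eligible A, B, C, D
Layer 28-30: 3 each from A, B, C = 3*3 = 9 chips; eligible A, B, C

Pot 1: 108 chips, eligible: A, B, C, D
Pot 2: 9 chips, eligible: A, B, C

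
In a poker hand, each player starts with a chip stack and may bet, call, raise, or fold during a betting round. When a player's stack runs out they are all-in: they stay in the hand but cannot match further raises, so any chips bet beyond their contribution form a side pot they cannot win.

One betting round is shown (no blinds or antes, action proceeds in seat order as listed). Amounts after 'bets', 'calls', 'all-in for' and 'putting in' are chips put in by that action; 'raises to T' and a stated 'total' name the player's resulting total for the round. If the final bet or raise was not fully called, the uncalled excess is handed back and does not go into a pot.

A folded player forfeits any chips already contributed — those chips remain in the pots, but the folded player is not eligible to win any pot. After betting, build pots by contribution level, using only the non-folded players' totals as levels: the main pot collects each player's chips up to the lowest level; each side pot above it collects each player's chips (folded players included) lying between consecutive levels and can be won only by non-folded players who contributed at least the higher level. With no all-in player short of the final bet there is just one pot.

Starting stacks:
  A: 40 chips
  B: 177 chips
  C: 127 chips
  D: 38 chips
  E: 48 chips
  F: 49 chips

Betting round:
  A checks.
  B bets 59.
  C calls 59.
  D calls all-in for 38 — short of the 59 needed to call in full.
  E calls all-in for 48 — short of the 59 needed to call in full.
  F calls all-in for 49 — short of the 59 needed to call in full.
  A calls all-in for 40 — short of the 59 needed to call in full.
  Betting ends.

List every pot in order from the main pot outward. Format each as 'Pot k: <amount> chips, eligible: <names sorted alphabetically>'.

Pot 1: 228 chips, eligible: A, B, C, D, E, F
Pot 2: 10 chips, eligible: A, B, C, E, F
Pot 3: 32 chips, eligible: B, C, E, F
Pot 4: 3 chips, eligible: B, C, F
Pot 5: 20 chips, eligible: B, C

Derivation:
Contributions: A=40, B=59, C=59, D=38, E=48, F=49
Pot levels (distinct totals of non-folded players): 38, 40, 48, 49, 59
Layer 1-38: 38 each from A, B, C, D, E, F = 38*6 = 228 chips; eligible A, B, C, D, E, F
Layer 39-40: 2 each from A, B, C, E, F = 2*5 = 10 chips; eligible A, B, C, E, F
Layer 41-48: 8 each from B, C, E, F = 8*4 = 32 chips; eligible B, C, E, F
Layer 49-49: 1 each from B, C, F = 1*3 = 3 chips; eligible B, C, F
Layer 50-59: 10 each from B, C = 10*2 = 20 chips; eligible B, C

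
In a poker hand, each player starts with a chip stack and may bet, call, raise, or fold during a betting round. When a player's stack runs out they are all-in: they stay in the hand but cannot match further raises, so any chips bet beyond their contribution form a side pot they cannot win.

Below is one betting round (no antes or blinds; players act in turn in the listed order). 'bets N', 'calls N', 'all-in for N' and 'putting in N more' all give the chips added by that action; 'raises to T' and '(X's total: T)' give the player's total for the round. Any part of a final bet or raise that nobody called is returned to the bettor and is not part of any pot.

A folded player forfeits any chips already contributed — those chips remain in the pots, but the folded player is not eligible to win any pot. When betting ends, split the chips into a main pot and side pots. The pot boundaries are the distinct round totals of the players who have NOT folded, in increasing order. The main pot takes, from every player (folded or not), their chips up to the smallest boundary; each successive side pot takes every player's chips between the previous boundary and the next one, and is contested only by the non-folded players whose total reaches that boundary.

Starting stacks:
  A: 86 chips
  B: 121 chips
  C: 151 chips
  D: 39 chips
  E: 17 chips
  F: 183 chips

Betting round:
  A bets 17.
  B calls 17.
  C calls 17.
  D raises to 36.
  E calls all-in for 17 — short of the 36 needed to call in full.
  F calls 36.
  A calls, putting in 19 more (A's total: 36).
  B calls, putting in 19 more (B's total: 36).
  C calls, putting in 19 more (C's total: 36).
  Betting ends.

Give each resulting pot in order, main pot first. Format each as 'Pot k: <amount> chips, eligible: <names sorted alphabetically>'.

Pot 1: 102 chips, eligible: A, B, C, D, E, F
Pot 2: 95 chips, eligible: A, B, C, D, F

Derivation:
Contributions: A=36, B=36, C=36, D=36, E=17, F=36
Pot levels (distinct totals of non-folded players): 17, 36
Layer 1-17: 17 each from A, B, C, D, E, F = 17*6 = 102 chips; eligible A, B, C, D, E, F
Layer 18-36: 19 each from A, B, C, D, F = 19*5 = 95 chips; eligible A, B, C, D, F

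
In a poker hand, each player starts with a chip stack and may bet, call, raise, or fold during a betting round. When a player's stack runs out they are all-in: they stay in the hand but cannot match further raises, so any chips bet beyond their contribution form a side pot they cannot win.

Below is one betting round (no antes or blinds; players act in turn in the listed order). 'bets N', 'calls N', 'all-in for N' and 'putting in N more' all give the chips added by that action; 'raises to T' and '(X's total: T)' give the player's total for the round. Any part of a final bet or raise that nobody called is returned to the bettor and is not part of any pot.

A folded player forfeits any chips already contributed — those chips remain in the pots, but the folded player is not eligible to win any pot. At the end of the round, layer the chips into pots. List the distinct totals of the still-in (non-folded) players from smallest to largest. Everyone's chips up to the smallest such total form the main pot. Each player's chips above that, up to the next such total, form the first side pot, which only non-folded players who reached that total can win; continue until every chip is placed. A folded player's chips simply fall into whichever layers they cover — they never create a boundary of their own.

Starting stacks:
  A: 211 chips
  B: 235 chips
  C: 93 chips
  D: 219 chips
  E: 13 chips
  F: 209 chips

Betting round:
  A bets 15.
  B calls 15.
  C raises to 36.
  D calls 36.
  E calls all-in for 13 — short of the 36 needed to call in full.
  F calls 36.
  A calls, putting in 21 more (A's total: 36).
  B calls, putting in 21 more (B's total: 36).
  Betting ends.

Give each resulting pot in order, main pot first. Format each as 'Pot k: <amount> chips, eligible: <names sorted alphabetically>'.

Contributions: A=36, B=36, C=36, D=36, E=13, F=36
Pot levels (distinct totals of non-folded players): 13, 36
Layer 1-13: 13 each from A, B, C, D, E, F = 13*6 = 78 chips; eligible A, B, C, D, E, F
Layer 14-36: 23 each from A, B, C, D, F = 23*5 = 115 chips; eligible A, B, C, D, F

Pot 1: 78 chips, eligible: A, B, C, D, E, F
Pot 2: 115 chips, eligible: A, B, C, D, F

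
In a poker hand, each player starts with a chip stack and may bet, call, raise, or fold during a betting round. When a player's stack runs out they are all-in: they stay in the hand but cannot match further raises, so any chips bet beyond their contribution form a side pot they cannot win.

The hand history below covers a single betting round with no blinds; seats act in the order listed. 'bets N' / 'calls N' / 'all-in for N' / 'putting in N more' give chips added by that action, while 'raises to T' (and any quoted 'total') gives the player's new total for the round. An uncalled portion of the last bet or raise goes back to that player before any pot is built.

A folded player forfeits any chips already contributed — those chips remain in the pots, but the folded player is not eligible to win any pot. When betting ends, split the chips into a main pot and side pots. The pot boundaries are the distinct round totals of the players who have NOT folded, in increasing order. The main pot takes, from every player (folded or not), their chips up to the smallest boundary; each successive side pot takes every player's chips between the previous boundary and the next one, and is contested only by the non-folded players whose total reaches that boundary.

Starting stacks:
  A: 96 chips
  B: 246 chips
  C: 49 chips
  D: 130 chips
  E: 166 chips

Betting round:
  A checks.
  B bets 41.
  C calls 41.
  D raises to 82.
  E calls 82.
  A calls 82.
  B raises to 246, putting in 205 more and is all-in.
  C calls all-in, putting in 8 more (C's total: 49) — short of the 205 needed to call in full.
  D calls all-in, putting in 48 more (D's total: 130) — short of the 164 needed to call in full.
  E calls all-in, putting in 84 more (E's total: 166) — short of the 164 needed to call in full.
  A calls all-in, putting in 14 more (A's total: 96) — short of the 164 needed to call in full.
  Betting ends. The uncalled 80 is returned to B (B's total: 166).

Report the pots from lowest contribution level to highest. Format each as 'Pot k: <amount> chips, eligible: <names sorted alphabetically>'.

Contributions (after 80 returned to B): A=96, B=166, C=49, D=130, E=166
Pot levels (distinct totals of non-folded players): 49, 96, 130, 166
Layer 1-49: 49 each from A, B, C, D, E = 49*5 = 245 chips; eligible A, B, C, D, E
Layer 50-96: 47 each from A, B, D, E = 47*4 = 188 chips; eligible A, B, D, E
Layer 97-130: 34 each from B, D, E = 34*3 = 102 chips; eligible B, D, E
Layer 131-166: 36 each from B, E = 36*2 = 72 chips; eligible B, E

Pot 1: 245 chips, eligible: A, B, C, D, E
Pot 2: 188 chips, eligible: A, B, D, E
Pot 3: 102 chips, eligible: B, D, E
Pot 4: 72 chips, eligible: B, E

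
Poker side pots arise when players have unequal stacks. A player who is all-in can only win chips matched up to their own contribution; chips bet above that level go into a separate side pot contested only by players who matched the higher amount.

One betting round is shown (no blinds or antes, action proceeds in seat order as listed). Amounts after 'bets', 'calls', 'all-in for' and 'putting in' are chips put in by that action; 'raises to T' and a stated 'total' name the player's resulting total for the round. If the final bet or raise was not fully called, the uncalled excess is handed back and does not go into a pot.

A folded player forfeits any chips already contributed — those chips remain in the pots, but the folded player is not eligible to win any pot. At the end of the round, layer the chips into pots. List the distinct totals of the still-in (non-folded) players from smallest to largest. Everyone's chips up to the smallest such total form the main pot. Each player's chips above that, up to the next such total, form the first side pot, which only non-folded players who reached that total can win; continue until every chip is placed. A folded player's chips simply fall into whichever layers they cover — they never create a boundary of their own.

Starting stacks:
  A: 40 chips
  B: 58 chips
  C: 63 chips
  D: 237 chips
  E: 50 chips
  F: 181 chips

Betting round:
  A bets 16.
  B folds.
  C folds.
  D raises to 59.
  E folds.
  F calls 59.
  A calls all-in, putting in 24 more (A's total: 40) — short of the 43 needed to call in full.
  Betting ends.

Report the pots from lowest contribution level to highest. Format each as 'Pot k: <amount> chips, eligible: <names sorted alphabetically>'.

Contributions: A=40, D=59, F=59
Folded: B, C, E
Pot levels (distinct totals of non-folded players): 40, 59
Layer 1-40: 40 each from A, D, F = 40*3 = 120 chips; eligible A, D, F
Layer 41-59: 19 each from D, F = 19*2 = 38 chips; eligible D, F

Pot 1: 120 chips, eligible: A, D, F
Pot 2: 38 chips, eligible: D, F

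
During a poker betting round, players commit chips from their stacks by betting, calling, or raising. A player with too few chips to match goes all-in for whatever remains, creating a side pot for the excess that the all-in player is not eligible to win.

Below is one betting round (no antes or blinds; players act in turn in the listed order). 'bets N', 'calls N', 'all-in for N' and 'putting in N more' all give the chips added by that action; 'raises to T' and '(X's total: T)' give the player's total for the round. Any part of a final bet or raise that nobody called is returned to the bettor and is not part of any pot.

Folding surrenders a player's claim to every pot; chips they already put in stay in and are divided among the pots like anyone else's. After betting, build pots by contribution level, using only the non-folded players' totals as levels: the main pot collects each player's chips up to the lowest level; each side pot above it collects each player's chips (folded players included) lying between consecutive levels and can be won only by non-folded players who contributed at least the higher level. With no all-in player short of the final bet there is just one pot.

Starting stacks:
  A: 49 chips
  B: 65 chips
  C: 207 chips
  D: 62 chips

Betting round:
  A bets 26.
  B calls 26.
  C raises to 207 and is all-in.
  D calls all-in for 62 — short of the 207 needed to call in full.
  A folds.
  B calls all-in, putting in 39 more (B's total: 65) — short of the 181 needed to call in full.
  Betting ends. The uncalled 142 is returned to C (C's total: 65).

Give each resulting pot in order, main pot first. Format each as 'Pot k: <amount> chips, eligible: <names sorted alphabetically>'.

Contributions (after 142 returned to C): A=26, B=65, C=65, D=62
Folded: A
Pot levels (distinct totals of non-folded players): 62, 65
Layer 1-62: A 26 + B 62 + C 62 + D 62 = 212 chips; eligible B, C, D
Layer 63-65: 3 each from B, C = 3*2 = 6 chips; eligible B, C

Pot 1: 212 chips, eligible: B, C, D
Pot 2: 6 chips, eligible: B, C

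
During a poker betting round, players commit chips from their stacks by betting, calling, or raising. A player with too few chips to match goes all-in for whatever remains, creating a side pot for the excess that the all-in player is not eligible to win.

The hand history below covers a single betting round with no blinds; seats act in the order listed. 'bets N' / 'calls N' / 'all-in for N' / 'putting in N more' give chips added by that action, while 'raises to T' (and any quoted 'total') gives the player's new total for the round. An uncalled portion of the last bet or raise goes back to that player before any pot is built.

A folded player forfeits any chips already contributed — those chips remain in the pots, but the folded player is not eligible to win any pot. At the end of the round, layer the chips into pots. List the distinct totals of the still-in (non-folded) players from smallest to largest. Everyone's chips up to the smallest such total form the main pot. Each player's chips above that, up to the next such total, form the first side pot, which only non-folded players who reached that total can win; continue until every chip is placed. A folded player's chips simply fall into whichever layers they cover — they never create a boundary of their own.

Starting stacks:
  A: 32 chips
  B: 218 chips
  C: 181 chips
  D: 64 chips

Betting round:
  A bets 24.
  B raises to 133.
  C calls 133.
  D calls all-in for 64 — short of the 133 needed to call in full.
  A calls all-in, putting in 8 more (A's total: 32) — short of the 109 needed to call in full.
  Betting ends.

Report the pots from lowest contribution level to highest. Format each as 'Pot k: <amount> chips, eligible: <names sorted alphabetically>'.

Pot 1: 128 chips, eligible: A, B, C, D
Pot 2: 96 chips, eligible: B, C, D
Pot 3: 138 chips, eligible: B, C

Derivation:
Contributions: A=32, B=133, C=133, D=64
Pot levels (distinct totals of non-folded players): 32, 64, 133
Layer 1-32: 32 each from A, B, C, D = 32*4 = 128 chips; eligible A, B, C, D
Layer 33-64: 32 each from B, C, D = 32*3 = 96 chips; eligible B, C, D
Layer 65-133: 69 each from B, C = 69*2 = 138 chips; eligible B, C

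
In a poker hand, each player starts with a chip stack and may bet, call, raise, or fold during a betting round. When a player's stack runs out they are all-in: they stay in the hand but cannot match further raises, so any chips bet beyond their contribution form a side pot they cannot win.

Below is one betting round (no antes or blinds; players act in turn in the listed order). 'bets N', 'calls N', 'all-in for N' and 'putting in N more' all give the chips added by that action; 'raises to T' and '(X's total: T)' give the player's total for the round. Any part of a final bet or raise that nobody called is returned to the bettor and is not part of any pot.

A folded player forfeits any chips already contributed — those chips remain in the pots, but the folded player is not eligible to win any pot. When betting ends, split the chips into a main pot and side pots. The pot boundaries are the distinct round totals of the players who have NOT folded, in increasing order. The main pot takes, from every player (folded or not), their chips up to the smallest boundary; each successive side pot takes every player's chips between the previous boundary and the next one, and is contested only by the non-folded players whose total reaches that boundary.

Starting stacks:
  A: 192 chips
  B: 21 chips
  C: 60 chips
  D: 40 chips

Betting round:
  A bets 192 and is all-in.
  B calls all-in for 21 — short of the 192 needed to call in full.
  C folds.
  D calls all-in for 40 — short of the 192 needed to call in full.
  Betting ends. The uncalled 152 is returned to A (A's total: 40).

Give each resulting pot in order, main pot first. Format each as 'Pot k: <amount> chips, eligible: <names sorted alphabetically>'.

Pot 1: 63 chips, eligible: A, B, D
Pot 2: 38 chips, eligible: A, D

Derivation:
Contributions (after 152 returned to A): A=40, B=21, D=40
Folded: C
Pot levels (distinct totals of non-folded players): 21, 40
Layer 1-21: 21 each from A, B, D = 21*3 = 63 chips; eligible A, B, D
Layer 22-40: 19 each from A, D = 19*2 = 38 chips; eligible A, D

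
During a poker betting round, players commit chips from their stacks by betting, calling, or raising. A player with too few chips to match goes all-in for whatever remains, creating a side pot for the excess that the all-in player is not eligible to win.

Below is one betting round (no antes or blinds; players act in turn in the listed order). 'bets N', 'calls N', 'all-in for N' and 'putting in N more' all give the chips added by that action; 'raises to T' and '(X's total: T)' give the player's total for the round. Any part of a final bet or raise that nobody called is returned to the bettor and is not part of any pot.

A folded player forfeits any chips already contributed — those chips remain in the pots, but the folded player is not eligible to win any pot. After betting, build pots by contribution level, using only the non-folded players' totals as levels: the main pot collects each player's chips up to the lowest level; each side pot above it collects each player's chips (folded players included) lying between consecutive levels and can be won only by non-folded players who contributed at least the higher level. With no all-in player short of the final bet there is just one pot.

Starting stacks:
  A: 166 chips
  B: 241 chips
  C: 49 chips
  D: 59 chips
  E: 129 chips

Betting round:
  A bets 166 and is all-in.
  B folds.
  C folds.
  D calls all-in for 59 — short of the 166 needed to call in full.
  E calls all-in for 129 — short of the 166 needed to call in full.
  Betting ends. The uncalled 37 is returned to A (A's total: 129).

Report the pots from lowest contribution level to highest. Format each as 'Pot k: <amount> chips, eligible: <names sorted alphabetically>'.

Pot 1: 177 chips, eligible: A, D, E
Pot 2: 140 chips, eligible: A, E

Derivation:
Contributions (after 37 returned to A): A=129, D=59, E=129
Folded: B, C
Pot levels (distinct totals of non-folded players): 59, 129
Layer 1-59: 59 each from A, D, E = 59*3 = 177 chips; eligible A, D, E
Layer 60-129: 70 each from A, E = 70*2 = 140 chips; eligible A, E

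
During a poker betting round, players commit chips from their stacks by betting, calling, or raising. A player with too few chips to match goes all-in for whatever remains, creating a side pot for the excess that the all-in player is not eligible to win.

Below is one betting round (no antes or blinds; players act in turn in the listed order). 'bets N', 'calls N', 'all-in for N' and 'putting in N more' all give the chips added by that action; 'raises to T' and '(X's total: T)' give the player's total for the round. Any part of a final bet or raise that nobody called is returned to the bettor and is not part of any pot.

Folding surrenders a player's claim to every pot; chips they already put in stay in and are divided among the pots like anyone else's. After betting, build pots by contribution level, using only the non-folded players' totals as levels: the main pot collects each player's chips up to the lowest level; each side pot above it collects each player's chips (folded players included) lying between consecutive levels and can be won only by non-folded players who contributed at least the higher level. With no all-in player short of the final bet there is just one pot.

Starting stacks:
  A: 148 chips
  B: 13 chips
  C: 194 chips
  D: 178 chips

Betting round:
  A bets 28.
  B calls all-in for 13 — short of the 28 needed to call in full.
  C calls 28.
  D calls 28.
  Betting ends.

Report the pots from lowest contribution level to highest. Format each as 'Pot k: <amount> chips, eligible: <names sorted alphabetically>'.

Contributions: A=28, B=13, C=28, D=28
Pot levels (distinct totals of non-folded players): 13, 28
Layer 1-13: 13 each from A, B, C, D = 13*4 = 52 chips; eligible A, B, C, D
Layer 14-28: 15 each from A, C, D = 15*3 = 45 chips; eligible A, C, D

Pot 1: 52 chips, eligible: A, B, C, D
Pot 2: 45 chips, eligible: A, C, D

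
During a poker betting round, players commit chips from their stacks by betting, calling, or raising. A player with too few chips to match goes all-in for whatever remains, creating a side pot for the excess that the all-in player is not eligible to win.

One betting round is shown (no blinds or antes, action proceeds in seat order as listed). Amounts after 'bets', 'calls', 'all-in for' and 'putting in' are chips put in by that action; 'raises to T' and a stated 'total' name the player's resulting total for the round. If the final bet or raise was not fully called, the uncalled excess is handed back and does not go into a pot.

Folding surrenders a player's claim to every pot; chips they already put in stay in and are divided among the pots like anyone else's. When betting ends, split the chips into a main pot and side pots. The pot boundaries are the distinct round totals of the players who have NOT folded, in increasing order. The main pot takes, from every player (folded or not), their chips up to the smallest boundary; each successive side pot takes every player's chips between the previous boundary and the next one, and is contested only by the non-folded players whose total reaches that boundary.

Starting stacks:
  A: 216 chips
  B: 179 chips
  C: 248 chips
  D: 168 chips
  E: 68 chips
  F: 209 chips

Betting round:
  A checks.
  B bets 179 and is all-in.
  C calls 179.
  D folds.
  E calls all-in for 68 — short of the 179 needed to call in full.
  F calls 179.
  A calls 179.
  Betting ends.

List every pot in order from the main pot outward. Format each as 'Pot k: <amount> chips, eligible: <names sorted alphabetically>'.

Contributions: A=179, B=179, C=179, E=68, F=179
Folded: D
Pot levels (distinct totals of non-folded players): 68, 179
Layer 1-68: 68 each from A, B, C, E, F = 68*5 = 340 chips; eligible A, B, C, E, F
Layer 69-179: 111 each from A, B, C, F = 111*4 = 444 chips; eligible A, B, C, F

Pot 1: 340 chips, eligible: A, B, C, E, F
Pot 2: 444 chips, eligible: A, B, C, F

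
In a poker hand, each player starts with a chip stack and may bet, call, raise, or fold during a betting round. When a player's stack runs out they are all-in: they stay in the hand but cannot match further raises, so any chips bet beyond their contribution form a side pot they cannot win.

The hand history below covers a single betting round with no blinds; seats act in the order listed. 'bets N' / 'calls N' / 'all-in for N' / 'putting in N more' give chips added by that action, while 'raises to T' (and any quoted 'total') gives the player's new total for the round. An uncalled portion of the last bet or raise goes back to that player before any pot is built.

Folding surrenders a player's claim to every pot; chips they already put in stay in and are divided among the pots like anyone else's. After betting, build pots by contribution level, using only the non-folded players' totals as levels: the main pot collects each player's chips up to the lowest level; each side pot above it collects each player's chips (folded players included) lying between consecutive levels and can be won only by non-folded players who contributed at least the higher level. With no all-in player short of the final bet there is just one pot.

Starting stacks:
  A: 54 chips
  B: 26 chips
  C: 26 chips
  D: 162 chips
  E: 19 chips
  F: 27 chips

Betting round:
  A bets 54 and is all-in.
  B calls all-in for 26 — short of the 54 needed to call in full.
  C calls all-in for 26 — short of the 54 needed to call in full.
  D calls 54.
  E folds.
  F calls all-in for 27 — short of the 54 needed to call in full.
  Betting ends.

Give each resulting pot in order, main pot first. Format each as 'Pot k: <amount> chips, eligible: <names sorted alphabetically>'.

Contributions: A=54, B=26, C=26, D=54, F=27
Folded: E
Pot levels (distinct totals of non-folded players): 26, 27, 54
Layer 1-26: 26 each from A, B, C, D, F = 26*5 = 130 chips; eligible A, B, C, D, F
Layer 27-27: 1 each from A, D, F = 1*3 = 3 chips; eligible A, D, F
Layer 28-54: 27 each from A, D = 27*2 = 54 chips; eligible A, D

Pot 1: 130 chips, eligible: A, B, C, D, F
Pot 2: 3 chips, eligible: A, D, F
Pot 3: 54 chips, eligible: A, D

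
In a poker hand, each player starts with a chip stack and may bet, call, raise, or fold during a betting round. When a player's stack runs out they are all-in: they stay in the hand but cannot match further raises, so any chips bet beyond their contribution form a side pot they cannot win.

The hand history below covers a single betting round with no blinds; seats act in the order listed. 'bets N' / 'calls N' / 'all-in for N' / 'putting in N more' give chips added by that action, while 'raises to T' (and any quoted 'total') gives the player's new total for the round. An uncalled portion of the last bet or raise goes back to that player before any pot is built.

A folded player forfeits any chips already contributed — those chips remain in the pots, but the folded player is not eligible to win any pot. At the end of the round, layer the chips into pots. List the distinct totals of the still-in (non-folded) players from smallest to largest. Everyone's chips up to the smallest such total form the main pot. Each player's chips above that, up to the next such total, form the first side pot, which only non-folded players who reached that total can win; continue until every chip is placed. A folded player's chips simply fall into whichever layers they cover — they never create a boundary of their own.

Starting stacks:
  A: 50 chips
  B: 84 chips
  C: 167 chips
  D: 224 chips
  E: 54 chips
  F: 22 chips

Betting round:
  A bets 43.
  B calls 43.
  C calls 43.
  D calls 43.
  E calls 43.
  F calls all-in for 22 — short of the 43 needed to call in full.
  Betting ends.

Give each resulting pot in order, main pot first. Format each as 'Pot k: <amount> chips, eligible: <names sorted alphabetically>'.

Contributions: A=43, B=43, C=43, D=43, E=43, F=22
Pot levels (distinct totals of non-folded players): 22, 43
Layer 1-22: 22 each from A, B, C, D, E, F = 22*6 = 132 chips; eligible A, B, C, D, E, F
Layer 23-43: 21 each from A, B, C, D, E = 21*5 = 105 chips; eligible A, B, C, D, E

Pot 1: 132 chips, eligible: A, B, C, D, E, F
Pot 2: 105 chips, eligible: A, B, C, D, E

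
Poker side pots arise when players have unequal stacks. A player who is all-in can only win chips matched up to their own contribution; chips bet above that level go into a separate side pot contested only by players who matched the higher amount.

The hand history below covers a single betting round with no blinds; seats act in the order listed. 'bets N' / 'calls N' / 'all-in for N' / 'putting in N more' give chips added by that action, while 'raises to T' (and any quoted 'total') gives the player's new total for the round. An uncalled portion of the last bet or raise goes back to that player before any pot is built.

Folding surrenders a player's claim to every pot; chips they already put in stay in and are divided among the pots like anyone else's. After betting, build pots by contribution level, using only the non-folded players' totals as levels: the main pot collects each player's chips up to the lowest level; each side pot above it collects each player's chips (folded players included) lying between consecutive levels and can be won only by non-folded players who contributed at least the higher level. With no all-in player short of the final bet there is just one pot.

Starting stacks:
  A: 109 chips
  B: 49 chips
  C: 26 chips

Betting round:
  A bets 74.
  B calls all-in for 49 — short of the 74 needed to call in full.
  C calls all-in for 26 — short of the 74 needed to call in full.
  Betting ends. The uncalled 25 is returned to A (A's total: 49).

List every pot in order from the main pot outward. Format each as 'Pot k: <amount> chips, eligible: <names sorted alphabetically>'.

Pot 1: 78 chips, eligible: A, B, C
Pot 2: 46 chips, eligible: A, B

Derivation:
Contributions (after 25 returned to A): A=49, B=49, C=26
Pot levels (distinct totals of non-folded players): 26, 49
Layer 1-26: 26 each from A, B, C = 26*3 = 78 chips; eligible A, B, C
Layer 27-49: 23 each from A, B = 23*2 = 46 chips; eligible A, B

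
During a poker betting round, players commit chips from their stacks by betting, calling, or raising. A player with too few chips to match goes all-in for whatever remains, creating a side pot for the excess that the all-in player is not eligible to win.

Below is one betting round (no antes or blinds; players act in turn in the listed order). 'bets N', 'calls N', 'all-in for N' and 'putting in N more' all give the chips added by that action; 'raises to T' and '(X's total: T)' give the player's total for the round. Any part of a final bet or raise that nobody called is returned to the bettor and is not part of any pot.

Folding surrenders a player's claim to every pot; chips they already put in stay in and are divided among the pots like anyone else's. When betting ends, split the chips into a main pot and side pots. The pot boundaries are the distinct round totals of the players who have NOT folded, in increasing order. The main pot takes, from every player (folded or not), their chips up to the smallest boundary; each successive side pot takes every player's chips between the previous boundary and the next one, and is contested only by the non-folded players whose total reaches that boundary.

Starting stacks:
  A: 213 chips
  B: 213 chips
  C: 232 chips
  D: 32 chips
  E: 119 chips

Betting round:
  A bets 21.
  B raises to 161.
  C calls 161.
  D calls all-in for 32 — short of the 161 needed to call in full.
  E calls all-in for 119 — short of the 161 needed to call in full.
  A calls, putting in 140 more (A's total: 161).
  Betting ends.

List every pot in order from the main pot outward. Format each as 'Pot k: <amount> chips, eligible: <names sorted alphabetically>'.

Contributions: A=161, B=161, C=161, D=32, E=119
Pot levels (distinct totals of non-folded players): 32, 119, 161
Layer 1-32: 32 each from A, B, C, D, E = 32*5 = 160 chips; eligible A, B, C, D, E
Layer 33-119: 87 each from A, B, C, E = 87*4 = 348 chips; eligible A, B, C, E
Layer 120-161: 42 each from A, B, C = 42*3 = 126 chips; eligible A, B, C

Pot 1: 160 chips, eligible: A, B, C, D, E
Pot 2: 348 chips, eligible: A, B, C, E
Pot 3: 126 chips, eligible: A, B, C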